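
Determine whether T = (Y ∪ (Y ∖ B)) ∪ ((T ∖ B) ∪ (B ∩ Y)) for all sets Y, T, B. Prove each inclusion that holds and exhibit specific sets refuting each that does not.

(⟹) This inclusion fails. Take Y = ∅, T = {1}, B = {1}; then 1 ∈ T but 1 ∉ (Y ∪ (Y ∖ B)) ∪ ((T ∖ B) ∪ (B ∩ Y)).

(⟸) This inclusion fails. Take Y = {1}, T = ∅, B = ∅; then 1 ∈ (Y ∪ (Y ∖ B)) ∪ ((T ∖ B) ∪ (B ∩ Y)) but 1 ∉ T.

Both inclusions fail.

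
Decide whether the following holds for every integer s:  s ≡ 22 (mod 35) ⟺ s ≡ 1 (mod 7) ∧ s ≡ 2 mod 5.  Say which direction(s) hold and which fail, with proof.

Converse. If s ≡ 1 (mod 7) and s ≡ 2 (mod 5), then by the Chinese remainder theorem s ≡ 22 (mod 35). This is exactly s ≡ 22 (mod 35).

Forward direction. Suppose s ≡ 22 (mod 35); write s = 35j + 22. Since 7 ∣ 35, reducing mod 7 gives s ≡ 22 ≡ 1 (mod 7); since 5 ∣ 35, reducing mod 5 gives s ≡ 22 ≡ 2 (mod 5).

Both directions hold; the statement is true.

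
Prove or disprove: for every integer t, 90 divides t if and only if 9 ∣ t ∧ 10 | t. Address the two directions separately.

Converse. Suppose 9 ∣ t and 10 ∣ t. Any common multiple of 9 and 10 is a multiple of their lcm; here gcd(9, 10) = 1, so lcm(9, 10) = 9·10 = 90, so 90 ∣ t.

Forward direction. If 90 ∣ t, write t = 90q. Since 90 = 10·9, t = 9·(10q), so 9 ∣ t; and since 90 = 9·10, t = 10·(9q), so 10 ∣ t.

The biconditional holds.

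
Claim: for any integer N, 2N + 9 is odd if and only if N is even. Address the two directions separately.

(⇐) Suppose N is even. Since 2 is even, 2N is even for every N, so 2N + 9 has the same parity as 9, which is odd. Hence 2N + 9 is odd.

(⇒) This fails: take N = 1. Then 2N + 9 = 11, which is odd, yet N = 1 is odd, not even.

Only the converse holds.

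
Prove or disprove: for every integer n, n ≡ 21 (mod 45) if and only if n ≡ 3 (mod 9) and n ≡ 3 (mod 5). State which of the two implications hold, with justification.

Both directions fail.

(⟹) This fails: n = 21 gives 21 ≡ 21 (mod 45) but 21 ≡ 1 (mod 5), so the conjunction on the right does not hold.

(⟸) This fails: n = 3 satisfies both congruences on the right (3 ≡ 3 mod 9 and 3 ≡ 3 mod 5) yet 3 ≡ 3 (mod 45), not 21.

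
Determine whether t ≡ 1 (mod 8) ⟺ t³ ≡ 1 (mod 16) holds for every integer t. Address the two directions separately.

(⇒) This fails: take t = 9. Then 9 ≡ 1 (mod 8), but 9³ = 729 ≡ 9 (mod 16), not 1.

(⇐) Conversely, the residues r modulo 16 with r³ ≡ 1 (mod 16) are exactly {1}, and each is ≡ 1 (mod 8).

(⇒) fails; (⇐) holds.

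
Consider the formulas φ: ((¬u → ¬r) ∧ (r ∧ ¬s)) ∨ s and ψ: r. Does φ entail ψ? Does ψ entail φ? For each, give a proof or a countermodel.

Both directions fail.

(⟹) This fails. Under r = F, u = F, s = T, the left side is true but the right side is false.

(⟸) This fails. Under r = T, u = F, s = F, the left side is false but the right side is true.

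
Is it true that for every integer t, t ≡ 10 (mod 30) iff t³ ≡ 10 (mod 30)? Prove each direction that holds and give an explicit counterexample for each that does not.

Both directions hold; the statement is true.

[⇐] Suppose t³ ≡ 10 (mod 30). The only residue r in {0, …, 29} with r³ ≡ 10 (mod 30) is r = 10, so t ≡ 10 (mod 30).

[⇒] Suppose t ≡ 10 (mod 30). Write t = 30j + 10. Then (30j + 10)³ = 27000j³ + 27000j² + 9000j + 1000 = 30(900j³ + 900j² + 300j + 33) + 10, so t³ ≡ 10 (mod 30).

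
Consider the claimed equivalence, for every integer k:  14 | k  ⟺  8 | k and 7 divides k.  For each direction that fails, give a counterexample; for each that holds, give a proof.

The forward direction fails; the converse holds.

[⇒] This fails: take k = 14. Certainly 14 ∣ 14, but 8 ∤ 14.

[⇐] Suppose 8 ∣ k and 7 ∣ k. Any common multiple of 8 and 7 is a multiple of their lcm; here gcd(8, 7) = 1, so lcm(8, 7) = 8·7 = 56, so 56 ∣ k. Since 14 ∣ 56, it follows that 14 ∣ k.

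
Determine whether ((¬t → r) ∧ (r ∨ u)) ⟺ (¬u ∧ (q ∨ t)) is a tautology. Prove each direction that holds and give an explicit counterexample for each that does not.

Forward direction. This fails. Under r = T, t = F, u = F, q = F, the left side is true but the right side is false.

Converse. This fails. Under r = F, t = T, u = F, q = F, the left side is false but the right side is true.

Neither implication holds.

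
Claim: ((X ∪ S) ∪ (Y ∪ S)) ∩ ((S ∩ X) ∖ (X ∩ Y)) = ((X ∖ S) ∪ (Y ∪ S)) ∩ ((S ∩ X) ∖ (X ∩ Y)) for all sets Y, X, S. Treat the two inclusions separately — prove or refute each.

Forward inclusion. Let x ∈ ((X ∪ S) ∪ (Y ∪ S)) ∩ ((S ∩ X) ∖ (X ∩ Y)). Then x ∈ X ∩ S and x ∉ Y, from which x ∈ ((X ∖ S) ∪ (Y ∪ S)) ∩ ((S ∩ X) ∖ (X ∩ Y)).

Reverse inclusion. Let x ∈ ((X ∖ S) ∪ (Y ∪ S)) ∩ ((S ∩ X) ∖ (X ∩ Y)). Then x ∈ X ∩ S and x ∉ Y, from which x ∈ ((X ∪ S) ∪ (Y ∪ S)) ∩ ((S ∩ X) ∖ (X ∩ Y)).

Both inclusions hold; the sets are equal.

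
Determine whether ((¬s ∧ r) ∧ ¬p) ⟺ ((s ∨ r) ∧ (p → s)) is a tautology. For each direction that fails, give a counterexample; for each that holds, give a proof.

The forward direction holds; the converse fails.

(⟹) Assume the antecedent. If s is true, the antecedent cannot hold. If s is false, the antecedent forces (s = F, p = F, r = T), and (s ∨ r) ∧ (p → s) holds there. Either way (s ∨ r) ∧ (p → s) holds.

(⟸) This fails. Under s = T, p = F, r = F, the left side is false but the right side is true.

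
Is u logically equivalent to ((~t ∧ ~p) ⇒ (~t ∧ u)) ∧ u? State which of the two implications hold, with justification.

Both implications hold.

Forward direction. Assume the antecedent. If u is true, ((~t ∧ ~p) ⇒ (~t ∧ u)) ∧ u reduces to true regardless of the other variables. If u is false, the antecedent cannot hold. Either way ((~t ∧ ~p) ⇒ (~t ∧ u)) ∧ u holds.

Converse. Assume the antecedent. If u is true, u reduces to true regardless of the other variables. If u is false, the antecedent cannot hold. Either way u holds.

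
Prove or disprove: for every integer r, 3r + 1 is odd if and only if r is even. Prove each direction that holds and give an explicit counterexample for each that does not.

Both implications hold.

(←) Suppose r is even; write r = 2j. Then 3r + 1 = 3·(2j) + 1 = 2·3j + 1, which is odd.

(→) Suppose 3r + 1 is odd. Since 3 is odd, 3r and r have the same parity, so 3r + 1 ≡ r + 1 (mod 2). As 1 is odd, 3r + 1 is odd exactly when r is even. Thus r is even.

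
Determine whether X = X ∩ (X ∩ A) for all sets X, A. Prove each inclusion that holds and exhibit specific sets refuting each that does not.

(⊆) fails; (⊇) holds.

(⟹) This inclusion fails. Take X = {1}, A = ∅; then 1 ∈ X but 1 ∉ X ∩ (X ∩ A).

(⟸) Let x ∈ X ∩ (X ∩ A). Then x ∈ X ∩ A, from which x ∈ X.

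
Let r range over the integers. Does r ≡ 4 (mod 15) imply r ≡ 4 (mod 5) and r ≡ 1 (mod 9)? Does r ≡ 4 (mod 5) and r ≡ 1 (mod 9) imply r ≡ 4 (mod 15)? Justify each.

Converse. If r ≡ 4 (mod 5) and r ≡ 1 (mod 9), then by the Chinese remainder theorem r ≡ 19 (mod 45). Since 19 ≡ 4 (mod 15) and 15 ∣ 45, we get r ≡ 4 (mod 15).

Forward direction. This fails: r = 34 gives 34 ≡ 4 (mod 15) but 34 ≡ 7 (mod 9), so the conjunction on the right does not hold.

Only the reverse direction holds.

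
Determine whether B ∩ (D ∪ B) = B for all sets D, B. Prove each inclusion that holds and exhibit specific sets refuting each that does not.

The two sets are equal.

(⟹) Let x ∈ B ∩ (D ∪ B). Then either x ∈ B and x ∉ D; or x ∈ D ∩ B. In each case x ∈ B, so B ∩ (D ∪ B) ⊆ B.

(⟸) Let x ∈ B. Then either x ∈ B and x ∉ D; or x ∈ D ∩ B. In each case x ∈ B ∩ (D ∪ B), so B ⊆ B ∩ (D ∪ B).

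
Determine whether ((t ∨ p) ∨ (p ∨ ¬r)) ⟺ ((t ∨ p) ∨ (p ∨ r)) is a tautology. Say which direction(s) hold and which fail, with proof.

(⇒) fails and (⇐) fails.

(⇒) This fails. Under t = F, p = F, r = F, the left side is true but the right side is false.

(⇐) This fails. Under t = F, p = F, r = T, the left side is false but the right side is true.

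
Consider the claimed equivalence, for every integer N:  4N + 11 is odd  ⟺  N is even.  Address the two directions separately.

(⇒) fails; (⇐) holds.

(⇐) Suppose N is even. Since 4 is even, 4N is even for every N, so 4N + 11 has the same parity as 11, which is odd. Hence 4N + 11 is odd.

(⇒) This fails: take N = 7. Then 4N + 11 = 39, which is odd, yet N = 7 is odd, not even.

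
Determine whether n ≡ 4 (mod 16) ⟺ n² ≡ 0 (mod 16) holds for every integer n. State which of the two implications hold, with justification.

Forward direction. Suppose n ≡ 4 (mod 16). Write n = 16j + 4. Then (16j + 4)² = 256j² + 128j + 16 = 16(16j² + 8j + 1) + 0, so n² ≡ 0 (mod 16).

Converse. This fails: take n = 0. Then 0² = 0 ≡ 0 (mod 16), yet 0 ≡ 0 (mod 16), not 4.

Only the forward implication holds.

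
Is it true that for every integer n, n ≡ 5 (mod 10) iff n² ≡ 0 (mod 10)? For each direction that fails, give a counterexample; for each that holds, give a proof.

Both directions fail.

(⟹) This fails: take n = 5. Then 5 ≡ 5 (mod 10), but 5² = 25 ≡ 5 (mod 10), not 0.

(⟸) This fails: take n = 0. Then 0² = 0 ≡ 0 (mod 10), yet 0 ≡ 0 (mod 10), not 5.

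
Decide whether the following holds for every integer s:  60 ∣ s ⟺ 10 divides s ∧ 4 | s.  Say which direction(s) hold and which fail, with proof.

Only the forward implication holds.

Forward direction. If 60 ∣ s, write s = 60q. Since 60 = 6·10, s = 10·(6q), so 10 ∣ s; and since 60 = 15·4, s = 4·(15q), so 4 ∣ s.

Converse. This fails: take s = 20. Both 10 ∣ 20 and 4 ∣ 20, yet 20 is not a multiple of 60 (since 20 = 0·60 + 20), so 60 ∤ 20.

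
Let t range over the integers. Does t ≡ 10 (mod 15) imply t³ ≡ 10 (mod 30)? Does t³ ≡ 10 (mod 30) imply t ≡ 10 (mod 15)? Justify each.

(→) This fails: take t = 25. Then 25 ≡ 10 (mod 15), but 25³ = 15625 ≡ 25 (mod 30), not 10.

(←) Conversely, the residues r modulo 30 with r³ ≡ 10 (mod 30) are exactly {10}, and each is ≡ 10 (mod 15).

Not equivalent: only (⇐) holds.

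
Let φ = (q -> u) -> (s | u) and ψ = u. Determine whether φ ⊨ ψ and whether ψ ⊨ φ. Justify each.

The forward direction fails; the converse holds.

Forward direction. This fails. Under s = T, q = F, u = F, the left side is true but the right side is false.

Converse. Assume the antecedent. If s is true, (q -> u) -> (s | u) reduces to true regardless of the other variables. If s is false, the antecedent forces (s = F, q = F, u = T) or (s = F, q = T, u = T), and (q -> u) -> (s | u) holds there. Either way (q -> u) -> (s | u) holds.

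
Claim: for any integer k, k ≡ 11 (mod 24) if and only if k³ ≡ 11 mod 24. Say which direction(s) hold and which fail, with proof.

Both directions hold; the statement is true.

Forward direction. Suppose k ≡ 11 (mod 24). Write k = 24j + 11. Then (24j + 11)³ = 13824j³ + 19008j² + 8712j + 1331 = 24(576j³ + 792j² + 363j + 55) + 11, so k³ ≡ 11 (mod 24).

Converse. Suppose k³ ≡ 11 (mod 24). The only residue r in {0, …, 23} with r³ ≡ 11 (mod 24) is r = 11, so k ≡ 11 (mod 24).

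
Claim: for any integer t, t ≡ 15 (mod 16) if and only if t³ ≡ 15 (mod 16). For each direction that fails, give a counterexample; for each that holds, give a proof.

(⟹) Suppose t ≡ 15 (mod 16). Write t = 16j + 15. Then (16j + 15)³ = 4096j³ + 11520j² + 10800j + 3375 = 16(256j³ + 720j² + 675j + 210) + 15, so t³ ≡ 15 (mod 16).

(⟸) Conversely, suppose t³ ≡ 15 (mod 16). The only residue r in {0, …, 15} with r³ ≡ 15 (mod 16) is r = 15, so t ≡ 15 (mod 16).

Both implications hold.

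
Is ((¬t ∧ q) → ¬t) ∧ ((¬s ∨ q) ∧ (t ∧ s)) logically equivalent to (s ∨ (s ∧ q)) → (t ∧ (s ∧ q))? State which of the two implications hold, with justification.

Only the forward direction holds.

(⟹) Assume the antecedent. If t is true, the antecedent forces (t = T, q = T, s = T), and (s ∨ (s ∧ q)) → (t ∧ (s ∧ q)) holds there. If t is false, the antecedent cannot hold. Either way (s ∨ (s ∧ q)) → (t ∧ (s ∧ q)) holds.

(⟸) This fails. Under t = F, q = F, s = F, the left side is false but the right side is true.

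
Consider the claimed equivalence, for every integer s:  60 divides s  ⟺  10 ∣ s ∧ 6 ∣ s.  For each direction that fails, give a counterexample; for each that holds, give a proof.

Forward direction. If 60 ∣ s, write s = 60q. Since 60 = 6·10, s = 10·(6q), so 10 ∣ s; and since 60 = 10·6, s = 6·(10q), so 6 ∣ s.

Converse. This fails: take s = 30. Both 10 ∣ 30 and 6 ∣ 30, yet 30 is not a multiple of 60 (since 30 = 0·60 + 30), so 60 ∤ 30.

(⇒) holds; (⇐) fails.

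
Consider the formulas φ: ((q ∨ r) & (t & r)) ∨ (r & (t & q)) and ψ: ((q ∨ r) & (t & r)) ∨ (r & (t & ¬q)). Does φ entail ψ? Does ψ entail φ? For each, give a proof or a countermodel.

The biconditional holds.

Converse. Assume the antecedent. If q is true, the antecedent forces (q = T, r = T, t = T), and the consequent holds there. If q is false, the antecedent forces (q = F, r = T, t = T), and the consequent holds there. Either way the consequent holds.

Forward direction. Assume the antecedent. If q is true, the antecedent forces (q = T, r = T, t = T), and the consequent holds there. If q is false, the antecedent forces (q = F, r = T, t = T), and the consequent holds there. Either way the consequent holds.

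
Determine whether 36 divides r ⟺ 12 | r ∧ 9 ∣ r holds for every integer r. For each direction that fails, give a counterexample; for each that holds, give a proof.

Both implications hold.

(→) If 36 ∣ r, write r = 36q. Since 36 = 3·12, r = 12·(3q), so 12 ∣ r; and since 36 = 4·9, r = 9·(4q), so 9 ∣ r.

(←) Suppose 12 ∣ r and 9 ∣ r. Any common multiple of 12 and 9 is a multiple of their lcm; here lcm(12, 9) = 12·9/gcd(12, 9) = 108/3 = 36, so 36 ∣ r.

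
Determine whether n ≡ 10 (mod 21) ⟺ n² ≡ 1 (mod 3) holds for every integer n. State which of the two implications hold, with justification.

(⇒) holds; (⇐) fails.

(←) This fails: take n = 1. Then 1² = 1 ≡ 1 (mod 3), yet 1 ≡ 1 (mod 21), not 10.

(→) Suppose n ≡ 10 (mod 21). Then n² ≡ 10² = 100 (mod 21), and since 3 ∣ 21, also n² ≡ 1 (mod 3).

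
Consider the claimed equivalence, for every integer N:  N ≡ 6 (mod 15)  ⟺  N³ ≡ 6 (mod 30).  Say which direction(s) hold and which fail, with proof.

Forward direction. This fails: take N = 21. Then 21 ≡ 6 (mod 15), but 21³ = 9261 ≡ 21 (mod 30), not 6.

Converse. The residues r modulo 30 with r³ ≡ 6 (mod 30) are exactly {6}, and each is ≡ 6 (mod 15).

The forward direction fails; the converse holds.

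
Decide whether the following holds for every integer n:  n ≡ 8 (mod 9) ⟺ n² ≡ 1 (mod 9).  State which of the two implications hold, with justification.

Only the forward direction holds.

(⟹) Suppose n ≡ 8 (mod 9). Write n = 9j + 8. Then (9j + 8)² = 81j² + 144j + 64 = 9(9j² + 16j + 7) + 1, so n² ≡ 1 (mod 9).

(⟸) This fails: take n = 1. Then 1² = 1 ≡ 1 (mod 9), yet 1 ≡ 1 (mod 9), not 8.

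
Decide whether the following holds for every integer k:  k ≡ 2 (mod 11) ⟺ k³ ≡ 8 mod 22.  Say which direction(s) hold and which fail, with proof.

The forward direction fails; the converse holds.

(⇒) This fails: take k = 13. Then 13 ≡ 2 (mod 11), but 13³ = 2197 ≡ 19 (mod 22), not 8.

(⇐) Conversely, the residues r modulo 22 with r³ ≡ 8 (mod 22) are exactly {2}, and each is ≡ 2 (mod 11).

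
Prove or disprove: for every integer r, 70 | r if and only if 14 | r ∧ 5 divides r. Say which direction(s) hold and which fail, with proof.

(→) If 70 ∣ r, write r = 70q. Since 70 = 5·14, r = 14·(5q), so 14 ∣ r; and since 70 = 14·5, r = 5·(14q), so 5 ∣ r.

(←) Suppose 14 ∣ r and 5 ∣ r. Any common multiple of 14 and 5 is a multiple of their lcm; here gcd(14, 5) = 1, so lcm(14, 5) = 14·5 = 70, so 70 ∣ r.

Both directions hold.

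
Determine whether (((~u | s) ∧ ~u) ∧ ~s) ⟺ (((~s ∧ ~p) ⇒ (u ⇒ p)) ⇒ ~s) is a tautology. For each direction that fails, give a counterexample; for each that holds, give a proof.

Only the forward implication holds.

Forward direction. Assume the antecedent. If u is true, the antecedent cannot hold. If u is false, the antecedent forces (u = F, s = F, p = F) or (u = F, s = F, p = T), and ((~s ∧ ~p) ⇒ (u ⇒ p)) ⇒ ~s holds there. Either way ((~s ∧ ~p) ⇒ (u ⇒ p)) ⇒ ~s holds.

Converse. This fails. Under u = T, s = F, p = F, the left side is false but the right side is true.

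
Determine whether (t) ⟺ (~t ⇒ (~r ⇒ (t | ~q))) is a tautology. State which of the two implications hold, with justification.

Only the forward direction holds.

(→) Assume the antecedent. If q is true, the antecedent forces (q = T, r = F, t = T) or (q = T, r = T, t = T), and ~t ⇒ (~r ⇒ (t | ~q)) holds there. If q is false, ~t ⇒ (~r ⇒ (t | ~q)) reduces to true regardless of the other variables. Either way ~t ⇒ (~r ⇒ (t | ~q)) holds.

(←) This fails. Under q = F, r = F, t = F, the left side is false but the right side is true.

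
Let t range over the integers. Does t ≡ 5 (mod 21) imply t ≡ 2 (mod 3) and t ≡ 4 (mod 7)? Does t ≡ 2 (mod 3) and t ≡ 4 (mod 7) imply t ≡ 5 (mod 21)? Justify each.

Both directions fail.

(→) This fails: t = 5 gives 5 ≡ 5 (mod 21) but 5 ≡ 5 (mod 7), so the conjunction on the right does not hold.

(←) This fails: t = 11 satisfies both congruences on the right (11 ≡ 2 mod 3 and 11 ≡ 4 mod 7) yet 11 ≡ 11 (mod 21), not 5.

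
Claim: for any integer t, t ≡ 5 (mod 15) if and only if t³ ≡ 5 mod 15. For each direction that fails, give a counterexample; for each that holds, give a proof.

(⇒) Suppose t ≡ 5 (mod 15). Write t = 15j + 5. Then (15j + 5)³ = 3375j³ + 3375j² + 1125j + 125 = 15(225j³ + 225j² + 75j + 8) + 5, so t³ ≡ 5 (mod 15).

(⇐) Conversely, suppose t³ ≡ 5 (mod 15). The only residue r in {0, …, 14} with r³ ≡ 5 (mod 15) is r = 5, so t ≡ 5 (mod 15).

Both directions hold.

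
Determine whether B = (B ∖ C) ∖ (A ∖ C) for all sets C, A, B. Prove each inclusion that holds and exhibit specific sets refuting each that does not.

The sets are not equal: only the reverse inclusion holds.

(⟹) This inclusion fails. Take C = {1}, A = ∅, B = {1}; then 1 ∈ B but 1 ∉ (B ∖ C) ∖ (A ∖ C).

(⟸) Let x ∈ (B ∖ C) ∖ (A ∖ C). Then x ∈ B and x ∉ C, A, from which x ∈ B.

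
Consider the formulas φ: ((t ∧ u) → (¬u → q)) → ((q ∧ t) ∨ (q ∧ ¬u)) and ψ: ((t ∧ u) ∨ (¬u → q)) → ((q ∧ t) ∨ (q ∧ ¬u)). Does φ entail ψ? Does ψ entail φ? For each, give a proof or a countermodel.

Only the forward implication holds.

(→) Assume the antecedent. If u is true, the antecedent forces (u = T, q = T, t = T), and the consequent holds there. If u is false, the consequent reduces to true regardless of the other variables. Either way the consequent holds.

(←) This fails. Under u = F, q = F, t = F, the left side is false but the right side is true.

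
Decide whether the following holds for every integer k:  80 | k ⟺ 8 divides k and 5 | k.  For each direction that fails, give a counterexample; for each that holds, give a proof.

[⇒] If 80 ∣ k, write k = 80q. Since 80 = 10·8, k = 8·(10q), so 8 ∣ k; and since 80 = 16·5, k = 5·(16q), so 5 ∣ k.

[⇐] This fails: take k = 40. Both 8 ∣ 40 and 5 ∣ 40, yet 40 is not a multiple of 80 (since 40 = 0·80 + 40), so 80 ∤ 40.

Not equivalent: only (⇒) holds.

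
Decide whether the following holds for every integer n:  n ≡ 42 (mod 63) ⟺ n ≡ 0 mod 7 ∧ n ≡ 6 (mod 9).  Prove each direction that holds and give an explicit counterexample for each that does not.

(⇐) If n ≡ 0 (mod 7) and n ≡ 6 (mod 9), then by the Chinese remainder theorem n ≡ 42 (mod 63). This is exactly n ≡ 42 (mod 63).

(⇒) Suppose n ≡ 42 (mod 63); write n = 63j + 42. Since 7 ∣ 63, reducing mod 7 gives n ≡ 42 ≡ 0 (mod 7); since 9 ∣ 63, reducing mod 9 gives n ≡ 42 ≡ 6 (mod 9).

Equivalent; both directions hold.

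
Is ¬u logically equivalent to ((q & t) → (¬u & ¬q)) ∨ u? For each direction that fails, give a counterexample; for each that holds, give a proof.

(⇒) fails and (⇐) fails.

(→) This fails. Under t = T, u = F, q = T, the left side is true but the right side is false.

(←) This fails. Under t = F, u = T, q = F, the left side is false but the right side is true.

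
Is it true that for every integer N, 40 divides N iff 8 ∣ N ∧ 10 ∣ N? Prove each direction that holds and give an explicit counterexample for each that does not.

(⟸) Suppose 8 ∣ N and 10 ∣ N. Any common multiple of 8 and 10 is a multiple of their lcm; here lcm(8, 10) = 8·10/gcd(8, 10) = 80/2 = 40, so 40 ∣ N.

(⟹) If 40 ∣ N, write N = 40q. Since 40 = 5·8, N = 8·(5q), so 8 ∣ N; and since 40 = 4·10, N = 10·(4q), so 10 ∣ N.

Both implications hold.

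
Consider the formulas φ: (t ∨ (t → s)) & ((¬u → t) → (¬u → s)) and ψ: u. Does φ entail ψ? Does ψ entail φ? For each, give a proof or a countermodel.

Only the reverse direction holds.

(→) This fails. Under u = F, s = F, t = F, the left side is true but the right side is false.

(←) Assume the antecedent. If u is true, the consequent reduces to true regardless of the other variables. If u is false, the antecedent cannot hold. Either way the consequent holds.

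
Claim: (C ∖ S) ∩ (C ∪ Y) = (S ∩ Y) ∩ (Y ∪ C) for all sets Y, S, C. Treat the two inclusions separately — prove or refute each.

Forward inclusion. This inclusion fails. Take Y = ∅, S = ∅, C = {1}; then 1 ∈ (C ∖ S) ∩ (C ∪ Y) but 1 ∉ (S ∩ Y) ∩ (Y ∪ C).

Reverse inclusion. This inclusion fails. Take Y = {1}, S = {1}, C = ∅; then 1 ∈ (S ∩ Y) ∩ (Y ∪ C) but 1 ∉ (C ∖ S) ∩ (C ∪ Y).

Neither inclusion holds.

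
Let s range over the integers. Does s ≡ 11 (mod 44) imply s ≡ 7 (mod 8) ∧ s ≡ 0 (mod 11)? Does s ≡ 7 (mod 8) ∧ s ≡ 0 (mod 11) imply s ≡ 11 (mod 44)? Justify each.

Only the reverse direction holds.

(→) This fails: s = 11 gives 11 ≡ 11 (mod 44) but 11 ≡ 3 (mod 8), so the conjunction on the right does not hold.

(←) Conversely, if s ≡ 7 (mod 8) and s ≡ 0 (mod 11), then by the Chinese remainder theorem s ≡ 55 (mod 88). Since 55 ≡ 11 (mod 44) and 44 ∣ 88, we get s ≡ 11 (mod 44).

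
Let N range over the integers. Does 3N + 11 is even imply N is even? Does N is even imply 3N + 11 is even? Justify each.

Both directions fail.

Forward direction. This fails: N = 1 gives 3N + 11 = 14, which is even, but 1 is odd, not even.

Converse. This also fails: N = 2 is even, but 3N + 11 = 17 is odd, not even.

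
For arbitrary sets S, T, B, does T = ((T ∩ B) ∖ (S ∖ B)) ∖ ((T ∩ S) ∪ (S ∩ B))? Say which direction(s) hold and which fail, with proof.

(⊇) Let x ∈ ((T ∩ B) ∖ (S ∖ B)) ∖ ((T ∩ S) ∪ (S ∩ B)). Then x ∈ T ∩ B and x ∉ S, from which x ∈ T.

(⊆) This inclusion fails. Take S = ∅, T = {1}, B = ∅; then 1 ∈ T but 1 ∉ ((T ∩ B) ∖ (S ∖ B)) ∖ ((T ∩ S) ∪ (S ∩ B)).

The sets are not equal: only the reverse inclusion holds.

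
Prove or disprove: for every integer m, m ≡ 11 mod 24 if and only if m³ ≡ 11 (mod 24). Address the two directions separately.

(→) Suppose m ≡ 11 mod 24. Write m = 24j + 11. Then (24j + 11)³ = 13824j³ + 19008j² + 8712j + 1331 = 24(576j³ + 792j² + 363j + 55) + 11, so m³ ≡ 11 (mod 24).

(←) Conversely, suppose m³ ≡ 11 (mod 24). The only residue r in {0, …, 23} with r³ ≡ 11 (mod 24) is r = 11, so m ≡ 11 (mod 24).

Both directions hold.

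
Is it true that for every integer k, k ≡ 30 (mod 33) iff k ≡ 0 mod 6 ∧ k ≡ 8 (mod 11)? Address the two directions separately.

(⇒) fails; (⇐) holds.

(⇒) This fails: k = 63 gives 63 ≡ 30 (mod 33) but 63 ≡ 3 (mod 6), so the conjunction on the right does not hold.

(⇐) Conversely, if k ≡ 0 (mod 6) and k ≡ 8 (mod 11), then by the Chinese remainder theorem k ≡ 30 (mod 66). Since 30 ≡ 30 (mod 33) and 33 ∣ 66, we get k ≡ 30 (mod 33).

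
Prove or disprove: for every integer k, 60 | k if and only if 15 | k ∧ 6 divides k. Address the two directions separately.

Only the forward implication holds.

[⇒] If 60 ∣ k, write k = 60q. Since 60 = 4·15, k = 15·(4q), so 15 ∣ k; and since 60 = 10·6, k = 6·(10q), so 6 ∣ k.

[⇐] This fails: take k = 30. Both 15 ∣ 30 and 6 ∣ 30, yet 30 is not a multiple of 60 (since 30 = 0·60 + 30), so 60 ∤ 30.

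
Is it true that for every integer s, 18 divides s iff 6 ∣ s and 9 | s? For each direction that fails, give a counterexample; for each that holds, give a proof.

Equivalent; both directions hold.

(→) If 18 ∣ s, write s = 18q. Since 18 = 3·6, s = 6·(3q), so 6 ∣ s; and since 18 = 2·9, s = 9·(2q), so 9 ∣ s.

(←) Suppose 6 ∣ s and 9 ∣ s. Any common multiple of 6 and 9 is a multiple of their lcm; here lcm(6, 9) = 6·9/gcd(6, 9) = 54/3 = 18, so 18 ∣ s.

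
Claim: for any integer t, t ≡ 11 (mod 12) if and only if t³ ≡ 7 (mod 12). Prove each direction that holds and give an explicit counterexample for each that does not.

Neither implication holds.

Forward direction. This fails: take t = 11. Then 11 ≡ 11 (mod 12), but 11³ = 1331 ≡ 11 (mod 12), not 7.

Converse. This fails: take t = 7. Then 7³ = 343 ≡ 7 (mod 12), yet 7 ≡ 7 (mod 12), not 11.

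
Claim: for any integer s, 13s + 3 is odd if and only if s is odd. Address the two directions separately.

[⇒] This fails: s = 6 gives 13s + 3 = 81, which is odd, but 6 is even, not odd.

[⇐] This also fails: s = 5 is odd, but 13s + 3 = 68 is even, not odd.

Neither direction holds.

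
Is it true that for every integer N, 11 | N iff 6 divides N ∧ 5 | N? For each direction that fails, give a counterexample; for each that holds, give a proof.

Neither implication holds.

Forward direction. This fails: take N = 11. Certainly 11 ∣ 11, but 6 ∤ 11.

Converse. This fails: take N = 30. Both 6 ∣ 30 and 5 ∣ 30, yet 30 is not a multiple of 11 (since 30 = 2·11 + 8), so 11 ∤ 30.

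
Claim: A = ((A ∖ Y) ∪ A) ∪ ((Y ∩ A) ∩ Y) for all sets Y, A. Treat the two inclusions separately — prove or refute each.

(⟹) Let x ∈ A. Then either x ∈ A and x ∉ Y; or x ∈ Y ∩ A. In each case x ∈ ((A ∖ Y) ∪ A) ∪ ((Y ∩ A) ∩ Y), so A ⊆ ((A ∖ Y) ∪ A) ∪ ((Y ∩ A) ∩ Y).

(⟸) Let x ∈ ((A ∖ Y) ∪ A) ∪ ((Y ∩ A) ∩ Y). Then either x ∈ A and x ∉ Y; or x ∈ Y ∩ A. In each case x ∈ A, so ((A ∖ Y) ∪ A) ∪ ((Y ∩ A) ∩ Y) ⊆ A.

The two sets are equal.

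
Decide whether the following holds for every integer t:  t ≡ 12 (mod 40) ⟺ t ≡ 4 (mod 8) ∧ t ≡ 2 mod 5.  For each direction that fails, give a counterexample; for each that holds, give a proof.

Both implications hold.

(→) Suppose t ≡ 12 (mod 40); write t = 40j + 12. Since 8 ∣ 40, reducing mod 8 gives t ≡ 12 ≡ 4 (mod 8); since 5 ∣ 40, reducing mod 5 gives t ≡ 12 ≡ 2 (mod 5).

(←) Conversely, if t ≡ 4 (mod 8) and t ≡ 2 (mod 5), then by the Chinese remainder theorem t ≡ 12 (mod 40). This is exactly t ≡ 12 (mod 40).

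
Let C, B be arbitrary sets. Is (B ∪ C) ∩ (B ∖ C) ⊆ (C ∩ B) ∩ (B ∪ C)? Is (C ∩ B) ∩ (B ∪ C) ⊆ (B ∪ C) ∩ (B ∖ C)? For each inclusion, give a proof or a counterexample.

Both inclusions fail.

Forward inclusion. This inclusion fails. Take C = ∅, B = {1}; then 1 ∈ (B ∪ C) ∩ (B ∖ C) but 1 ∉ (C ∩ B) ∩ (B ∪ C).

Reverse inclusion. This inclusion fails. Take C = {1}, B = {1}; then 1 ∈ (C ∩ B) ∩ (B ∪ C) but 1 ∉ (B ∪ C) ∩ (B ∖ C).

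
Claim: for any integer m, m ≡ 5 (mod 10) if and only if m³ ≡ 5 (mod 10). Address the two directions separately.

The biconditional holds.

(⟹) Suppose m ≡ 5 (mod 10). Write m = 10j + 5. Then (10j + 5)³ = 1000j³ + 1500j² + 750j + 125 = 10(100j³ + 150j² + 75j + 12) + 5, so m³ ≡ 5 (mod 10).

(⟸) For the converse, argue contrapositively. If m ≢ 5 (mod 10), then m is congruent to one of 0, 1, 2, 3, 4, 6, 7, 8, 9 modulo 10, and these give m³ ≡ 0, 1, 8, 7, 4, 6, 3, 2, 9 respectively — never 5.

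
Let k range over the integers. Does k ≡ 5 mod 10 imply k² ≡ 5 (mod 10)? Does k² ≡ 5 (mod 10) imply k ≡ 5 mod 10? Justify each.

Forward direction. Suppose k ≡ 5 mod 10. Write k = 10j + 5. Then (10j + 5)² = 100j² + 100j + 25 = 10(10j² + 10j + 2) + 5, so k² ≡ 5 (mod 10).

Converse. Suppose k² ≡ 5 (mod 10). The only residue r in {0, …, 9} with r² ≡ 5 (mod 10) is r = 5, so k ≡ 5 (mod 10).

The biconditional holds.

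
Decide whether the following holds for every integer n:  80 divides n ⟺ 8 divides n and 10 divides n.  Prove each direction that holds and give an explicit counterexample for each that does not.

(→) If 80 ∣ n, write n = 80q. Since 80 = 10·8, n = 8·(10q), so 8 ∣ n; and since 80 = 8·10, n = 10·(8q), so 10 ∣ n.

(←) This fails: take n = 40. Both 8 ∣ 40 and 10 ∣ 40, yet 40 is not a multiple of 80 (since 40 = 0·80 + 40), so 80 ∤ 40.

Only the forward implication holds.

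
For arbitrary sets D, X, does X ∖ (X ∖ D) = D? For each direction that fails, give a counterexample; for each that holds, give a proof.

(⟹) Let x ∈ X ∖ (X ∖ D). Then x ∈ D ∩ X, from which x ∈ D.

(⟸) This inclusion fails. Take D = {1}, X = ∅; then 1 ∈ D but 1 ∉ X ∖ (X ∖ D).

(⊆) holds; (⊇) fails.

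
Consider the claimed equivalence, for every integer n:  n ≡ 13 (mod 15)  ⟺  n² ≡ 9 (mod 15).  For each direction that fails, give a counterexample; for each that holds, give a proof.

(⇒) fails and (⇐) fails.

Forward direction. This fails: take n = 13. Then 13 ≡ 13 (mod 15), but 13² = 169 ≡ 4 (mod 15), not 9.

Converse. This fails: take n = 3. Then 3² = 9 ≡ 9 (mod 15), yet 3 ≡ 3 (mod 15), not 13.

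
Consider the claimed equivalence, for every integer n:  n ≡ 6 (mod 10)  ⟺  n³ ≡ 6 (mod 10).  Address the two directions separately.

[⇒] Suppose n ≡ 6 (mod 10). Write n = 10j + 6. Then (10j + 6)³ = 1000j³ + 1800j² + 1080j + 216 = 10(100j³ + 180j² + 108j + 21) + 6, so n³ ≡ 6 (mod 10).

[⇐] For the converse, argue contrapositively. If n ≢ 6 (mod 10), then n is congruent to one of 0, 1, 2, 3, 4, 5, 7, 8, 9 modulo 10, and these give n³ ≡ 0, 1, 8, 7, 4, 5, 3, 2, 9 respectively — never 6.

Equivalent; both directions hold.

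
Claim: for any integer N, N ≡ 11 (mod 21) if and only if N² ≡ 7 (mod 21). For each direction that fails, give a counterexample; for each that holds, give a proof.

Neither implication holds.

Forward direction. This fails: take N = 11. Then 11 ≡ 11 (mod 21), but 11² = 121 ≡ 16 (mod 21), not 7.

Converse. This fails: take N = 7. Then 7² = 49 ≡ 7 (mod 21), yet 7 ≡ 7 (mod 21), not 11.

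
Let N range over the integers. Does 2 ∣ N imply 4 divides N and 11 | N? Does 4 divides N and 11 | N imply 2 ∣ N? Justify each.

(→) This fails: take N = 2. Certainly 2 ∣ 2, but 4 ∤ 2.

(←) Suppose 4 ∣ N and 11 ∣ N. Any common multiple of 4 and 11 is a multiple of their lcm; here gcd(4, 11) = 1, so lcm(4, 11) = 4·11 = 44, so 44 ∣ N. Since 2 ∣ 44, it follows that 2 ∣ N.

The forward direction fails; the converse holds.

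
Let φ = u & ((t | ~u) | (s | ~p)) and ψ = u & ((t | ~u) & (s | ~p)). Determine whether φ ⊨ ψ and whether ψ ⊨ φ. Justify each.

The forward direction fails; the converse holds.

(⟹) This fails. Under s = F, t = F, u = T, p = F, the left side is true but the right side is false.

(⟸) Assume the antecedent. If s is true, the antecedent forces (s = T, t = T, u = T, p = F) or (s = T, t = T, u = T, p = T), and u & ((t | ~u) | (s | ~p)) holds there. If s is false, the antecedent forces (s = F, t = T, u = T, p = F), and u & ((t | ~u) | (s | ~p)) holds there. Either way u & ((t | ~u) | (s | ~p)) holds.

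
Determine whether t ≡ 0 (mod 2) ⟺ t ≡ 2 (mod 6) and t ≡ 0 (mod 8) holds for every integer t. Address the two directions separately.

(→) This fails: t = 0 gives 0 ≡ 0 (mod 2) but 0 ≡ 0 (mod 6), so the conjunction on the right does not hold.

(←) Conversely, if t ≡ 2 (mod 6) and t ≡ 0 (mod 8), then by the Chinese remainder theorem t ≡ 8 (mod 24). Since 8 ≡ 0 (mod 2) and 2 ∣ 24, we get t ≡ 0 (mod 2).

Not equivalent: only (⇐) holds.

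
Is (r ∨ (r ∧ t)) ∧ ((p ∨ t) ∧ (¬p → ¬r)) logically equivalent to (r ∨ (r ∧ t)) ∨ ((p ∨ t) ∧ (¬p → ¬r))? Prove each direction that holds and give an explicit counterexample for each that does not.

(⇒) Assume the antecedent. If p is true, the consequent reduces to true regardless of the other variables. If p is false, the antecedent cannot hold. Either way the consequent holds.

(⇐) This fails. Under p = T, r = F, t = F, the left side is false but the right side is true.

Not equivalent: only (⇒) holds.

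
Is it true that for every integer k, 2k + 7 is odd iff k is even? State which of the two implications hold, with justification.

Only the converse holds.

(⟹) This fails: take k = 5. Then 2k + 7 = 17, which is odd, yet k = 5 is odd, not even.

(⟸) Suppose k is even. Since 2 is even, 2k is even for every k, so 2k + 7 has the same parity as 7, which is odd. Hence 2k + 7 is odd.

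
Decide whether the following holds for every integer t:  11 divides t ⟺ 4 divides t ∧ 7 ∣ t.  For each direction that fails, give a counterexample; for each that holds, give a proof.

(⇒) This fails: take t = 11. Certainly 11 ∣ 11, but 4 ∤ 11.

(⇐) This fails: take t = 28. Both 4 ∣ 28 and 7 ∣ 28, yet 28 is not a multiple of 11 (since 28 = 2·11 + 6), so 11 ∤ 28.

Neither direction holds.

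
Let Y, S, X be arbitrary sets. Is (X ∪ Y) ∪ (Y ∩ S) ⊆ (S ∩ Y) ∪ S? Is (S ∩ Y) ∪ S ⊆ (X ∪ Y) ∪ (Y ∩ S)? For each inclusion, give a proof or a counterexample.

Both inclusions fail.

(⊆) This inclusion fails. Take Y = {1}, S = ∅, X = ∅; then 1 ∈ (X ∪ Y) ∪ (Y ∩ S) but 1 ∉ (S ∩ Y) ∪ S.

(⊇) This inclusion fails. Take Y = ∅, S = {1}, X = ∅; then 1 ∈ (S ∩ Y) ∪ S but 1 ∉ (X ∪ Y) ∪ (Y ∩ S).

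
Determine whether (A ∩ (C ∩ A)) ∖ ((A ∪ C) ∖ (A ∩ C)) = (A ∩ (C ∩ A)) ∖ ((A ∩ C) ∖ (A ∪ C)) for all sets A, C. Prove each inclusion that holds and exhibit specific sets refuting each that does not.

(⟹) Let x ∈ (A ∩ (C ∩ A)) ∖ ((A ∪ C) ∖ (A ∩ C)). Then x ∈ A ∩ C, from which x ∈ (A ∩ (C ∩ A)) ∖ ((A ∩ C) ∖ (A ∪ C)).

(⟸) Let x ∈ (A ∩ (C ∩ A)) ∖ ((A ∩ C) ∖ (A ∪ C)). Then x ∈ A ∩ C, from which x ∈ (A ∩ (C ∩ A)) ∖ ((A ∪ C) ∖ (A ∩ C)).

The two sets are equal.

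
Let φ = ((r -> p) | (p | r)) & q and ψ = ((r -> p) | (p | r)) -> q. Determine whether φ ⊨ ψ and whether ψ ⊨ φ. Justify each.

(→) Assume the antecedent. If q is true, ((r -> p) | (p | r)) -> q reduces to true regardless of the other variables. If q is false, the antecedent cannot hold. Either way ((r -> p) | (p | r)) -> q holds.

(←) Assume the antecedent. If q is true, ((r -> p) | (p | r)) & q reduces to true regardless of the other variables. If q is false, the antecedent cannot hold. Either way ((r -> p) | (p | r)) & q holds.

Both directions hold; the statement is true.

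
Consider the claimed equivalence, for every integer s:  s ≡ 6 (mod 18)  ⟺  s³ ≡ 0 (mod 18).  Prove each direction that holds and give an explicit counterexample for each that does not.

[⇒] Suppose s ≡ 6 (mod 18). Write s = 18j + 6. Then (18j + 6)³ = 5832j³ + 5832j² + 1944j + 216 = 18(324j³ + 324j² + 108j + 12) + 0, so s³ ≡ 0 (mod 18).

[⇐] This fails: take s = 0. Then 0³ = 0 ≡ 0 (mod 18), yet 0 ≡ 0 (mod 18), not 6.

The forward direction holds; the converse fails.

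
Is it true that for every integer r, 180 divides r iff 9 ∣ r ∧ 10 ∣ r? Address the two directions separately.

[⇐] This fails: take r = 90. Both 9 ∣ 90 and 10 ∣ 90, yet 90 is not a multiple of 180 (since 90 = 0·180 + 90), so 180 ∤ 90.

[⇒] If 180 ∣ r, write r = 180q. Since 180 = 20·9, r = 9·(20q), so 9 ∣ r; and since 180 = 18·10, r = 10·(18q), so 10 ∣ r.

Not equivalent: only (⇒) holds.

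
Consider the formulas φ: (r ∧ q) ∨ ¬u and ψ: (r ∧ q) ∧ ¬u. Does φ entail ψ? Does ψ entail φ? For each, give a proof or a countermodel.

(⟸) Assume the antecedent. If q is true, the antecedent forces (q = T, r = T, u = F), and (r ∧ q) ∨ ¬u holds there. If q is false, the antecedent cannot hold. Either way (r ∧ q) ∨ ¬u holds.

(⟹) This fails. Under q = F, r = F, u = F, the left side is true but the right side is false.

Only the reverse direction holds.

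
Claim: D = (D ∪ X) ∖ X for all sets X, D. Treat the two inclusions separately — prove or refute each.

(⊆) fails; (⊇) holds.

(⟹) This inclusion fails. Take X = {1}, D = {1}; then 1 ∈ D but 1 ∉ (D ∪ X) ∖ X.

(⟸) Let x ∈ (D ∪ X) ∖ X. Then x ∈ D and x ∉ X, from which x ∈ D.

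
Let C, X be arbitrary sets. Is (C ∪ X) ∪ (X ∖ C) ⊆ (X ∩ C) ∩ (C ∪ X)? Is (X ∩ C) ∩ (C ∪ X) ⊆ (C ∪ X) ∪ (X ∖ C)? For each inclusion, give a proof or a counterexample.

(⊆) fails; (⊇) holds.

(⟸) Let x ∈ (X ∩ C) ∩ (C ∪ X). Then x ∈ C ∩ X, from which x ∈ (C ∪ X) ∪ (X ∖ C).

(⟹) This inclusion fails. Take C = {1}, X = ∅; then 1 ∈ (C ∪ X) ∪ (X ∖ C) but 1 ∉ (X ∩ C) ∩ (C ∪ X).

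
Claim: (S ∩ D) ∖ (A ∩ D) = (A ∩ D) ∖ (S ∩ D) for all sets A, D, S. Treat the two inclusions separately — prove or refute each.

Both inclusions fail.

Forward inclusion. This inclusion fails. Take A = ∅, D = {1}, S = {1}; then 1 ∈ (S ∩ D) ∖ (A ∩ D) but 1 ∉ (A ∩ D) ∖ (S ∩ D).

Reverse inclusion. This inclusion fails. Take A = {1}, D = {1}, S = ∅; then 1 ∈ (A ∩ D) ∖ (S ∩ D) but 1 ∉ (S ∩ D) ∖ (A ∩ D).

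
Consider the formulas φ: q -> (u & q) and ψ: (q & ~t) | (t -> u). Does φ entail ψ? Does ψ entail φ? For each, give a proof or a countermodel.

Neither implication holds.

(⇒) This fails. Under u = F, q = F, t = T, the left side is true but the right side is false.

(⇐) This fails. Under u = F, q = T, t = F, the left side is false but the right side is true.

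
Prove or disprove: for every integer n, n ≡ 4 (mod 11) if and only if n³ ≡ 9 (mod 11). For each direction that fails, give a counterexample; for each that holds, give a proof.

[⇒] Suppose n ≡ 4 (mod 11). Write n = 11j + 4. Then (11j + 4)³ = 1331j³ + 1452j² + 528j + 64 = 11(121j³ + 132j² + 48j + 5) + 9, so n³ ≡ 9 (mod 11).

[⇐] For the converse, argue contrapositively. If n ≢ 4 (mod 11), then n is congruent to one of 0, 1, 2, 3, 5, 6, 7, 8, 9, 10 modulo 11, and these give n³ ≡ 0, 1, 8, 5, 4, 7, 2, 6, 3, 10 respectively — never 9.

Both directions hold.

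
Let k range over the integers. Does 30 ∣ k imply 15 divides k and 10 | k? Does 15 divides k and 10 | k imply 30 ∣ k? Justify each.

Both directions hold.

(⟹) If 30 ∣ k, write k = 30q. Since 30 = 2·15, k = 15·(2q), so 15 ∣ k; and since 30 = 3·10, k = 10·(3q), so 10 ∣ k.

(⟸) Suppose 15 ∣ k and 10 ∣ k. Any common multiple of 15 and 10 is a multiple of their lcm; here lcm(15, 10) = 15·10/gcd(15, 10) = 150/5 = 30, so 30 ∣ k.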